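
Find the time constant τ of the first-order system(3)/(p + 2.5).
First-order system: τ = -1/pole. Pole = -2.5. τ = -1/(-2.5) = 0.4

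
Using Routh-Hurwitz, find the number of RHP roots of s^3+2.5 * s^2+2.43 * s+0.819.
Routh array:
s^3: [1, 2.43]; s^2: [2.5, 0.819]; s^1: [2.1024]; s^0: [0.819]
First column: [1, 2.5, 2.1024, 0.819]. Sign changes = RHP roots = 0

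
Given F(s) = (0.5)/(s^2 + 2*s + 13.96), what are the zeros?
Numerator is a nonzero constant (0.5) → Zeros: none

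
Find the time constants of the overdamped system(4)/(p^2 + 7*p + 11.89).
Overdamped: real poles at -4.1, -2.9. τ = -1/pole → τ₁ = 0.2439, τ₂ = 0.3448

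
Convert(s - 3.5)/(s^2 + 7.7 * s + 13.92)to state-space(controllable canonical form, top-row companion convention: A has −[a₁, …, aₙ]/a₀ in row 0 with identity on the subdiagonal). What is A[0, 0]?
Reachable canonical form for den = s^2 + 7.7*s + 13.92: top row of A = -[a₁,a₂,...,aₙ]/a₀, ones on the subdiagonal, zeros elsewhere.
A = [[-7.7, -13.92], [1, 0]].
A[0,0] = -7.7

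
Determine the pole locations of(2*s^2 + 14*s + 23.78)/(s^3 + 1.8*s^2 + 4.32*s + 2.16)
Set denominator = 0: s^3 + 1.8*s^2 + 4.32*s + 2.16 = (s + 0.6)(s^2 + 1.2*s + 3.6) = 0 → Poles: -0.6, -0.6 + 1.8j, -0.6 - 1.8j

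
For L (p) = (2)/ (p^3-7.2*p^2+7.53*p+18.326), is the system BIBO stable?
Denominator: p^3 - 7.2*p^2 + 7.53*p + 18.326 = (p - 3.4)(p + 1.1)(p - 4.9). Poles: -1.1, 3.4, 4.9. All Re(p)<0: No (unstable)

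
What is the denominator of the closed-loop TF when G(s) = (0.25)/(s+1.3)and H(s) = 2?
Characteristic poly = G_den * H_den + G_num * H_num = (s + 1.3) + (0.5) = s + 1.8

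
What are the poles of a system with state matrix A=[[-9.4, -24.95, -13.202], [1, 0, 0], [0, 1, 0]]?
Eigenvalues solve det(λI - A) = 0.
Characteristic polynomial: λ^3 + 9.4*λ^2 + 24.95*λ + 13.202 = 0.
Factor: (λ + 4.6)(λ + 0.7)(λ + 4.1) = 0.
Roots: -0.7, -4.1, -4.6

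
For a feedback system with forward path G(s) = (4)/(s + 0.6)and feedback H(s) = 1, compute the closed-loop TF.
Closed-loop T = G/(1+GH).
Numerator: G_num * H_den = 4.
Denominator: G_den * H_den + G_num * H_num = (s + 0.6) + (4) = s + 4.6.
T(s) = (4)/(s + 4.6)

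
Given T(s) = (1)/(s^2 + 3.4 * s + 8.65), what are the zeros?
Numerator is a nonzero constant (1) → Zeros: none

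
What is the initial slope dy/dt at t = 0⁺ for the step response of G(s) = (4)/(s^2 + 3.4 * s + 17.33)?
IVT: y'(0⁺) = lim_{s→∞} s²·Y(s) = lim_{s→∞} s·G(s).
deg(num) = 0, deg(den) = 2, relative degree = 2 ≥ 2, so s·G(s) → 0. Initial slope = 0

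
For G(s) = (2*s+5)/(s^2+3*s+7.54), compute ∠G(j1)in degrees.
Substitute s = j*1: G(j1) = 0.747514 - 0.037086j.
∠G(j1) = atan2(Im, Re) = atan2(-0.037086, 0.747514) = -2.84°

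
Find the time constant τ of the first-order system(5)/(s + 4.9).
First-order system: τ = -1/pole. Pole = -4.9. τ = -1/(-4.9) = 0.2041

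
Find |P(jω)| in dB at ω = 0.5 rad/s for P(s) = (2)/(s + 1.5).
Substitute s = j*0.5: P(j0.5) = 1.2 - 0.4j.
|P(j0.5)| = sqrt(Re² + Im²) = 1.265.
20*log₁₀(1.265) = 2.04 dB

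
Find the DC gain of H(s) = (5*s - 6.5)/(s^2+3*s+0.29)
DC gain = H(0) = num(0)/den(0) = -6.5/0.29 = -22.41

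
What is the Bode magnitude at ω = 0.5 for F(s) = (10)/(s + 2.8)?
Substitute s = j*0.5: F(j0.5) = 3.46106 - 0.618047j.
|F(j0.5)| = sqrt(Re² + Im²) = 3.516.
20*log₁₀(3.516) = 10.92 dB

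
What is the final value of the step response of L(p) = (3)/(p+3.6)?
FVT: lim_{t→∞} y(t) = lim_{p→0} p*Y(p) where Y(p) = L(p)/p.
= lim_{p→0} L(p) = L(0) = num(0)/den(0) = 3/3.6 = 0.8333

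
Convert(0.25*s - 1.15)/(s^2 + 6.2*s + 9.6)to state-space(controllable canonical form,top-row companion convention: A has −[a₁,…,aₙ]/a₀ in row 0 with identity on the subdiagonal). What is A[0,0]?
Reachable canonical form for den = s^2 + 6.2*s + 9.6: top row of A = -[a₁,a₂,...,aₙ]/a₀, ones on the subdiagonal, zeros elsewhere.
A = [[-6.2, -9.6], [1, 0]].
A[0,0] = -6.2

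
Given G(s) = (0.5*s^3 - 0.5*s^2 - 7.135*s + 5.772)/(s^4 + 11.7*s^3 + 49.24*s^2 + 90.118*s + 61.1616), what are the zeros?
Set numerator = 0: 0.5*s^3 - 0.5*s^2 - 7.135*s + 5.772 = 0.5*(s - 3.9)(s + 3.7)(s - 0.8) = 0 → Zeros: -3.7, 0.8, 3.9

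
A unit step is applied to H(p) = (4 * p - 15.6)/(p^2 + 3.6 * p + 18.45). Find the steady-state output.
FVT: lim_{t→∞} y(t) = lim_{p→0} p*Y(p) where Y(p) = H(p)/p.
= lim_{p→0} H(p) = H(0) = num(0)/den(0) = -15.6/18.45 = -0.8455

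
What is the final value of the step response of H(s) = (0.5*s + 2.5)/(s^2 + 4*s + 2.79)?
FVT: lim_{t→∞} y(t) = lim_{s→0} s*Y(s) where Y(s) = H(s)/s.
= lim_{s→0} H(s) = H(0) = num(0)/den(0) = 2.5/2.79 = 0.8961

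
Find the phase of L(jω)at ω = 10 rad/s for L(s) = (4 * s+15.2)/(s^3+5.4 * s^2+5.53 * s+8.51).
Substitute s = j*10: L(j10) = -0.0390374 - 0.00587278j.
∠L(j10) = atan2(Im, Re) = atan2(-0.00587278, -0.0390374) = -171.44°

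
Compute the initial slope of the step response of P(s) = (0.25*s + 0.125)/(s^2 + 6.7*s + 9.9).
IVT: y'(0⁺) = lim_{s→∞} s²·Y(s) = lim_{s→∞} s·P(s).
deg(num) = 1, deg(den) = 2, relative degree = 1, so s·P(s) → (leading num)/(leading den) = 0.25/1 = 0.25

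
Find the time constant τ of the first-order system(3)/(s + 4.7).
First-order system: τ = -1/pole. Pole = -4.7. τ = -1/(-4.7) = 0.2128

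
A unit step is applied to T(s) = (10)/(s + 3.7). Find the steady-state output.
FVT: lim_{t→∞} y(t) = lim_{s→0} s*Y(s) where Y(s) = T(s)/s.
= lim_{s→0} T(s) = T(0) = num(0)/den(0) = 10/3.7 = 2.703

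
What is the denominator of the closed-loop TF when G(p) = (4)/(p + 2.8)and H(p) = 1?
Characteristic poly = G_den * H_den + G_num * H_num = (p + 2.8) + (4) = p + 6.8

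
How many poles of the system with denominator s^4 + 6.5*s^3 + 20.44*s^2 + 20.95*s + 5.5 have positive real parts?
s^4 + 6.5*s^3 + 20.44*s^2 + 20.95*s + 5.5 = (s + 1.1)(s + 0.4)(s^2 + 5*s + 12.5). Poles: -0.4, -1.1, -2.5 + 2.5j, -2.5 - 2.5j. RHP poles (Re>0): 0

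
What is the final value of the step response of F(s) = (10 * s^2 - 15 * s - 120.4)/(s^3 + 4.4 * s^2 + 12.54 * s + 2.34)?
FVT: lim_{t→∞} y(t) = lim_{s→0} s*Y(s) where Y(s) = F(s)/s.
= lim_{s→0} F(s) = F(0) = num(0)/den(0) = -120.4/2.34 = -51.45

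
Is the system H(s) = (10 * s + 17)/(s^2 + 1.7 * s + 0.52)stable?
Denominator: s^2 + 1.7*s + 0.52 = (s + 1.3)(s + 0.4). Poles: -0.4, -1.3. All Re(p)<0: Yes (stable)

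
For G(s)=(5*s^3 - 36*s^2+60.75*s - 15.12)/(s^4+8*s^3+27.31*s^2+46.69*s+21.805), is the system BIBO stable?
Denominator: s^4 + 8*s^3 + 27.31*s^2 + 46.69*s + 21.805 = (s + 3.5)(s + 0.7)(s^2 + 3.8*s + 8.9). Poles: -0.7, -1.9 + 2.3j, -1.9 - 2.3j, -3.5. All Re(p)<0: Yes (stable)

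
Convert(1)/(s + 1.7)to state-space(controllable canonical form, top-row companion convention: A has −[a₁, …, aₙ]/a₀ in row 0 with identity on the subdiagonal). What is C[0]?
Reachable canonical form: C = numerator coefficients (right-aligned, zero-padded to length n).
num = 1, C = [[1]].
C[0] = 1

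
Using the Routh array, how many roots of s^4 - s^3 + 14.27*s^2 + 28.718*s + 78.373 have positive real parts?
Routh array:
s^4: [1, 14.27, 78.373]; s^3: [-1, 28.718]; s^2: [42.988, 78.373]; s^1: [30.5411]; s^0: [78.373]
First column: [1, -1, 42.988, 30.5411, 78.373]. Sign changes = RHP roots = 2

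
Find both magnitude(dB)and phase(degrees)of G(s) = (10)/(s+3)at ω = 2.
Substitute s = j*2: G(j2) = 2.30769 - 1.53846j.
|G| = 20*log₁₀(sqrt(Re²+Im²)) = 8.86 dB.
∠G = atan2(Im, Re) = -33.69°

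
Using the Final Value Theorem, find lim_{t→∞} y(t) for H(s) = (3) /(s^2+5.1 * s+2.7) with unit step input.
FVT: lim_{t→∞} y(t) = lim_{s→0} s*Y(s) where Y(s) = H(s)/s.
= lim_{s→0} H(s) = H(0) = num(0)/den(0) = 3/2.7 = 1.111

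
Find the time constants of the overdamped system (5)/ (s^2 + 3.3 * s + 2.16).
Overdamped: real poles at -2.4, -0.9. τ = -1/pole → τ₁ = 0.4167, τ₂ = 1.111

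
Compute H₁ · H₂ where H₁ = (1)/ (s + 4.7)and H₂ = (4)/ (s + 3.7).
Series: H = H₁ · H₂ = (n₁·n₂)/(d₁·d₂).
Num: n₁·n₂ = 4. Den: d₁·d₂ = s^2 + 8.4*s + 17.39.
H(s) = (4)/(s^2 + 8.4*s + 17.39)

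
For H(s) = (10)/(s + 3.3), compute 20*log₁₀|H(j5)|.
Substitute s = j*5: H(j5) = 0.919476 - 1.39315j.
|H(j5)| = sqrt(Re² + Im²) = 1.669.
20*log₁₀(1.669) = 4.45 dB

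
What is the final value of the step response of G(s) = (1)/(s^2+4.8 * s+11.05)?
FVT: lim_{t→∞} y(t) = lim_{s→0} s*Y(s) where Y(s) = G(s)/s.
= lim_{s→0} G(s) = G(0) = num(0)/den(0) = 1/11.05 = 0.0905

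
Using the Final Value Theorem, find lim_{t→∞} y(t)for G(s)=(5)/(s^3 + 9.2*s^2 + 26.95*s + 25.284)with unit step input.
FVT: lim_{t→∞} y(t) = lim_{s→0} s*Y(s) where Y(s) = G(s)/s.
= lim_{s→0} G(s) = G(0) = num(0)/den(0) = 5/25.284 = 0.1978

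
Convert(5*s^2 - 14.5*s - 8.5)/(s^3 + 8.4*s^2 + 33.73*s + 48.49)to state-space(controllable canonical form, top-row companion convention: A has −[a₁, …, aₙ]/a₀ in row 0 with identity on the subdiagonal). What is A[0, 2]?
Reachable canonical form for den = s^3 + 8.4*s^2 + 33.73*s + 48.49: top row of A = -[a₁,a₂,...,aₙ]/a₀, ones on the subdiagonal, zeros elsewhere.
A = [[-8.4, -33.73, -48.49], [1, 0, 0], [0, 1, 0]].
A[0,2] = -48.49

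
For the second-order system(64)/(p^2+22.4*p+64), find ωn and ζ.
Standard form: ωn²/(p²+2ζωn·p+ωn²).
const=64=ωn² → ωn=8, p coeff=22.4=2ζωn → ζ=1.4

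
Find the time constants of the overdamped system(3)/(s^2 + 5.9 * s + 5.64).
Overdamped: real poles at -4.7, -1.2. τ = -1/pole → τ₁ = 0.2128, τ₂ = 0.8333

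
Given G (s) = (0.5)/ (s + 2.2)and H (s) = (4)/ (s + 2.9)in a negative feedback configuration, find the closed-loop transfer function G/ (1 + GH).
Closed-loop T = G/(1+GH).
Numerator: G_num * H_den = 0.5*s + 1.45.
Denominator: G_den * H_den + G_num * H_num = (s^2 + 5.1*s + 6.38) + (2) = s^2 + 5.1*s + 8.38.
T(s) = (0.5*s + 1.45)/(s^2 + 5.1*s + 8.38)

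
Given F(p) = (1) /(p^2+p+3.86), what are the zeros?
Numerator is a nonzero constant (1) → Zeros: none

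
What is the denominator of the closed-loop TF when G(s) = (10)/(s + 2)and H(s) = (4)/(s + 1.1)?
Characteristic poly = G_den * H_den + G_num * H_num = (s^2 + 3.1*s + 2.2) + (40) = s^2 + 3.1*s + 42.2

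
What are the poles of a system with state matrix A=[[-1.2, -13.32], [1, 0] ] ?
Eigenvalues solve det(λI - A) = 0.
Characteristic polynomial: λ^2 + 1.2*λ + 13.32 = 0.
Roots: -0.6 + 3.6j, -0.6 - 3.6j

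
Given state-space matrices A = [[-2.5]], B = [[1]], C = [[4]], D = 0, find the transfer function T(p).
T(p) = C(pI - A)⁻¹B + D.
Characteristic polynomial det(pI - A) = p + 2.5.
Numerator from C·adj(pI-A)·B + D·det(pI-A) = 4.
T(p) = (4)/(p + 2.5)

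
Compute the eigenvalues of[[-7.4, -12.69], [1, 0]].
Eigenvalues solve det(λI - A) = 0.
Characteristic polynomial: λ^2 + 7.4*λ + 12.69 = 0.
Factor: (λ + 2.7)(λ + 4.7) = 0.
Roots: -2.7, -4.7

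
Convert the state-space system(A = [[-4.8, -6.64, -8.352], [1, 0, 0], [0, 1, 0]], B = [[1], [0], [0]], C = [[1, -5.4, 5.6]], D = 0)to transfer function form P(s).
P(s) = C(sI - A)⁻¹B + D.
Characteristic polynomial det(sI - A) = s^3 + 4.8*s^2 + 6.64*s + 8.352.
Numerator from C·adj(sI-A)·B + D·det(sI-A) = s^2 - 5.4*s + 5.6.
P(s) = (s^2 - 5.4*s + 5.6)/(s^3 + 4.8*s^2 + 6.64*s + 8.352)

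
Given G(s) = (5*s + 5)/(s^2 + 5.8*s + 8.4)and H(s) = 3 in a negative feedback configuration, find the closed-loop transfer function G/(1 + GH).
Closed-loop T = G/(1+GH).
Numerator: G_num * H_den = 5*s + 5.
Denominator: G_den * H_den + G_num * H_num = (s^2 + 5.8*s + 8.4) + (15*s + 15) = s^2 + 20.8*s + 23.4.
T(s) = (5*s + 5)/(s^2 + 20.8*s + 23.4)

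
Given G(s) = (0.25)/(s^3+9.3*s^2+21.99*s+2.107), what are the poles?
Set denominator = 0: s^3 + 9.3*s^2 + 21.99*s + 2.107 = (s + 4.3)(s + 4.9)(s + 0.1) = 0 → Poles: -0.1, -4.3, -4.9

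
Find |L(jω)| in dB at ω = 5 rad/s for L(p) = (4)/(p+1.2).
Substitute p = j*5: L(j5) = 0.181543 - 0.75643j.
|L(j5)| = sqrt(Re² + Im²) = 0.7779.
20*log₁₀(0.7779) = -2.18 dB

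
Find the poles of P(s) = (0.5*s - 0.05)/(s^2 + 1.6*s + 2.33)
Set denominator = 0: s^2 + 1.6*s + 2.33 = 0 → Poles: -0.8 + 1.3j, -0.8 - 1.3j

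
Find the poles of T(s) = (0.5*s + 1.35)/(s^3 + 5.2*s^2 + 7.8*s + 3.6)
Set denominator = 0: s^3 + 5.2*s^2 + 7.8*s + 3.6 = (s + 1)(s + 1.2)(s + 3) = 0 → Poles: -1, -1.2, -3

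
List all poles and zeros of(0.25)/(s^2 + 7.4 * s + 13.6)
Set denominator = 0: s^2 + 7.4*s + 13.6 = (s + 4)(s + 3.4) = 0 → Poles: -3.4, -4
Numerator is a nonzero constant (0.25) → Zeros: none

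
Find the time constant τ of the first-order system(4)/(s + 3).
First-order system: τ = -1/pole. Pole = -3. τ = -1/(-3) = 0.3333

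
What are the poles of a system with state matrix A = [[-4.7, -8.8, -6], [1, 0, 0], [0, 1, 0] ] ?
Eigenvalues solve det(λI - A) = 0.
Characteristic polynomial: λ^3 + 4.7*λ^2 + 8.8*λ + 6 = 0.
Factor: (λ + 1.5)(λ^2 + 3.2*λ + 4) = 0.
Roots: -1.5, -1.6 + 1.2j, -1.6 - 1.2j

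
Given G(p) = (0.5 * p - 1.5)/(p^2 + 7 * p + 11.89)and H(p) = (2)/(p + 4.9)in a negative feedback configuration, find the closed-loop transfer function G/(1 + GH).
Closed-loop T = G/(1+GH).
Numerator: G_num * H_den = 0.5*p^2 + 0.95*p - 7.35.
Denominator: G_den * H_den + G_num * H_num = (p^3 + 11.9*p^2 + 46.19*p + 58.261) + (p - 3) = p^3 + 11.9*p^2 + 47.19*p + 55.261.
T(p) = (0.5*p^2 + 0.95*p - 7.35)/(p^3 + 11.9*p^2 + 47.19*p + 55.261)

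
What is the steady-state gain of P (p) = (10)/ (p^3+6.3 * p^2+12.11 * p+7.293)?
DC gain = P(0) = num(0)/den(0) = 10/7.293 = 1.371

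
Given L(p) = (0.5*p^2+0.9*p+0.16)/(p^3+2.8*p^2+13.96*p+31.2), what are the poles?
Set denominator = 0: p^3 + 2.8*p^2 + 13.96*p + 31.2 = (p + 2.4)(p^2 + 0.4*p + 13) = 0 → Poles: -0.2 + 3.6j, -0.2 - 3.6j, -2.4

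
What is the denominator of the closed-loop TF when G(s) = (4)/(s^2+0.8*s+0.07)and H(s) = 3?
Characteristic poly = G_den * H_den + G_num * H_num = (s^2 + 0.8*s + 0.07) + (12) = s^2 + 0.8*s + 12.07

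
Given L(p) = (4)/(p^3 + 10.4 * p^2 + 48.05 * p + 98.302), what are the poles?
Set denominator = 0: p^3 + 10.4*p^2 + 48.05*p + 98.302 = (p + 4.6)(p^2 + 5.8*p + 21.37) = 0 → Poles: -2.9 + 3.6j, -2.9 - 3.6j, -4.6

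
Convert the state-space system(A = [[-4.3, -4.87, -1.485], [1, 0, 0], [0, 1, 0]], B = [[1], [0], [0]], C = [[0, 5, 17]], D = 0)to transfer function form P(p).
P(p) = C(pI - A)⁻¹B + D.
Characteristic polynomial det(pI - A) = p^3 + 4.3*p^2 + 4.87*p + 1.485.
Numerator from C·adj(pI-A)·B + D·det(pI-A) = 5*p + 17.
P(p) = (5*p + 17)/(p^3 + 4.3*p^2 + 4.87*p + 1.485)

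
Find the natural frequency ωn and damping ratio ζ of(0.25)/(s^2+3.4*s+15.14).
Underdamped: complex pole -1.7 + 3.5j. ωn = |pole| = 3.891, ζ = -Re(pole)/ωn = 0.4369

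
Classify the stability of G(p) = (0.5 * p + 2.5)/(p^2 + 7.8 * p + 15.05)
Denominator: p^2 + 7.8*p + 15.05 = (p + 4.3)(p + 3.5). Poles: -3.5, -4.3. Stable (all poles in LHP)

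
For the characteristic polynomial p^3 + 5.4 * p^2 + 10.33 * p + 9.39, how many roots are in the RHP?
p^3 + 5.4*p^2 + 10.33*p + 9.39 = (p + 3)(p^2 + 2.4*p + 3.13). Poles: -1.2 + 1.3j, -1.2 - 1.3j, -3. RHP poles (Re>0): 0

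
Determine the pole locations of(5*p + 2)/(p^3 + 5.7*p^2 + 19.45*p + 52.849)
Set denominator = 0: p^3 + 5.7*p^2 + 19.45*p + 52.849 = (p + 4.1)(p^2 + 1.6*p + 12.89) = 0 → Poles: -0.8 + 3.5j, -0.8 - 3.5j, -4.1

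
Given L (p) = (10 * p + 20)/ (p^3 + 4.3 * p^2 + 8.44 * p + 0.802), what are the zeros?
Set numerator = 0: 10*p + 20 = 0 → Zeros: -2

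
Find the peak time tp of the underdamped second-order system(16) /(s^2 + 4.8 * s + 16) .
Standard form: ωn²/(s²+2ζωn·s+ωn²) → ωn = 4, ζ = 0.6.
ωd = ωn·√(1-ζ²) = 4·√(1-0.6²) = 3.2.
tp = π/ωd = π/3.2 = 0.9817 s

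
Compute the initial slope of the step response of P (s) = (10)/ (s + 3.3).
IVT: y'(0⁺) = lim_{s→∞} s²·Y(s) = lim_{s→∞} s·P(s).
deg(num) = 0, deg(den) = 1, relative degree = 1, so s·P(s) → (leading num)/(leading den) = 10/1 = 10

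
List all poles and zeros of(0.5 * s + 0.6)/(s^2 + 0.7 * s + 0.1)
Set denominator = 0: s^2 + 0.7*s + 0.1 = (s + 0.2)(s + 0.5) = 0 → Poles: -0.2, -0.5
Set numerator = 0: 0.5*s + 0.6 = 0 → Zeros: -1.2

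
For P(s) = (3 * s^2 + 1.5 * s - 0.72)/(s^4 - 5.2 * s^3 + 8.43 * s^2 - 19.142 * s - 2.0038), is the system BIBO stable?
Denominator: s^4 - 5.2*s^3 + 8.43*s^2 - 19.142*s - 2.0038 = (s + 0.1)(s - 4.3)(s^2 - s + 4.66). Poles: -0.1, 0.5 + 2.1j, 0.5 - 2.1j, 4.3. All Re(p)<0: No (unstable)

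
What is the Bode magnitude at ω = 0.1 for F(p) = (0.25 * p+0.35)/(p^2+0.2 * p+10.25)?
Substitute p = j*0.1: F(j0.1) = 0.0341843 + 0.00237464j.
|F(j0.1)| = sqrt(Re² + Im²) = 0.03427.
20*log₁₀(0.03427) = -29.30 dB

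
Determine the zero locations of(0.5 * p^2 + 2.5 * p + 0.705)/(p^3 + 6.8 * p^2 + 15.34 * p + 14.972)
Set numerator = 0: 0.5*p^2 + 2.5*p + 0.705 = 0.5*(p + 4.7)(p + 0.3) = 0 → Zeros: -0.3, -4.7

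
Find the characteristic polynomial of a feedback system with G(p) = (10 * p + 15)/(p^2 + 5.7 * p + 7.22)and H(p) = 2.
Characteristic poly = G_den * H_den + G_num * H_num = (p^2 + 5.7*p + 7.22) + (20*p + 30) = p^2 + 25.7*p + 37.22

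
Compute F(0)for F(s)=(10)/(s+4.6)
DC gain = F(0) = num(0)/den(0) = 10/4.6 = 2.174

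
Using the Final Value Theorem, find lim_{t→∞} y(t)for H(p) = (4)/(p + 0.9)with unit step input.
FVT: lim_{t→∞} y(t) = lim_{p→0} p*Y(p) where Y(p) = H(p)/p.
= lim_{p→0} H(p) = H(0) = num(0)/den(0) = 4/0.9 = 4.444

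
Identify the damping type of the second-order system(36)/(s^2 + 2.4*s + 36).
Standard form: ωn²/(s²+2ζωn·s+ωn²) gives ωn=6, ζ=0.2.
Underdamped (ζ = 0.2 < 1)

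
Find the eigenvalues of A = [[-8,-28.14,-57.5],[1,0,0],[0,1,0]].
Eigenvalues solve det(λI - A) = 0.
Characteristic polynomial: λ^3 + 8*λ^2 + 28.14*λ + 57.5 = 0.
Factor: (λ + 4.6)(λ^2 + 3.4*λ + 12.5) = 0.
Roots: -1.7 + 3.1j, -1.7 - 3.1j, -4.6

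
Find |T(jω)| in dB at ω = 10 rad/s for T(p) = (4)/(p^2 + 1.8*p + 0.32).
Substitute p = j*10: T(j10) = -0.0388612 - 0.00701747j.
|T(j10)| = sqrt(Re² + Im²) = 0.03949.
20*log₁₀(0.03949) = -28.07 dB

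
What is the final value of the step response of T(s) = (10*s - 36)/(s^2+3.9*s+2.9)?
FVT: lim_{t→∞} y(t) = lim_{s→0} s*Y(s) where Y(s) = T(s)/s.
= lim_{s→0} T(s) = T(0) = num(0)/den(0) = -36/2.9 = -12.41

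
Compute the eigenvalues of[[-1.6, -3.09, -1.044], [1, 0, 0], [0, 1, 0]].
Eigenvalues solve det(λI - A) = 0.
Characteristic polynomial: λ^3 + 1.6*λ^2 + 3.09*λ + 1.044 = 0.
Factor: (λ + 0.4)(λ^2 + 1.2*λ + 2.61) = 0.
Roots: -0.4, -0.6 + 1.5j, -0.6 - 1.5j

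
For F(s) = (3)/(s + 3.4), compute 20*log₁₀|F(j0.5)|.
Substitute s = j*0.5: F(j0.5) = 0.863675 - 0.127011j.
|F(j0.5)| = sqrt(Re² + Im²) = 0.873.
20*log₁₀(0.873) = -1.18 dB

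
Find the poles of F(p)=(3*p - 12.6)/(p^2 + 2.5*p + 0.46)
Set denominator = 0: p^2 + 2.5*p + 0.46 = (p + 0.2)(p + 2.3) = 0 → Poles: -0.2, -2.3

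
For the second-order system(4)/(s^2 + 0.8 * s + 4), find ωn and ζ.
Standard form: ωn²/(s²+2ζωn·s+ωn²).
const=4=ωn² → ωn=2, s coeff=0.8=2ζωn → ζ=0.2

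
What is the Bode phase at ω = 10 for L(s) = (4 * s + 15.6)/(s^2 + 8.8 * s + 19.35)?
Substitute s = j*10: L(j10) = 0.158745 - 0.322759j.
∠L(j10) = atan2(Im, Re) = atan2(-0.322759, 0.158745) = -63.81°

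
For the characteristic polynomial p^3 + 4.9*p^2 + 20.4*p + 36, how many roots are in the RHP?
p^3 + 4.9*p^2 + 20.4*p + 36 = (p + 2.5)(p^2 + 2.4*p + 14.4). Poles: -1.2 + 3.6j, -1.2 - 3.6j, -2.5. RHP poles (Re>0): 0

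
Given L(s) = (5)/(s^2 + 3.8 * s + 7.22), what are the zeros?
Numerator is a nonzero constant (5) → Zeros: none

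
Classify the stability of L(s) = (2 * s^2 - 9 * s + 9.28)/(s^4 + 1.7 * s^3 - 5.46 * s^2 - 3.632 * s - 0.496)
Denominator: s^4 + 1.7*s^3 - 5.46*s^2 - 3.632*s - 0.496 = (s - 2)(s + 0.2)(s + 3.1)(s + 0.4). Poles: -0.2, -0.4, -3.1, 2. Unstable (1 pole(s) in RHP)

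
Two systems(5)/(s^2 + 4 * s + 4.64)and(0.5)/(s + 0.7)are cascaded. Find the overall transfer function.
Series: H = H₁ · H₂ = (n₁·n₂)/(d₁·d₂).
Num: n₁·n₂ = 2.5. Den: d₁·d₂ = s^3 + 4.7*s^2 + 7.44*s + 3.248.
H(s) = (2.5)/(s^3 + 4.7*s^2 + 7.44*s + 3.248)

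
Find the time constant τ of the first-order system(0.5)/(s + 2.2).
First-order system: τ = -1/pole. Pole = -2.2. τ = -1/(-2.2) = 0.4545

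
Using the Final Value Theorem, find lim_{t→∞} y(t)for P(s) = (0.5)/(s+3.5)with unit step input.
FVT: lim_{t→∞} y(t) = lim_{s→0} s*Y(s) where Y(s) = P(s)/s.
= lim_{s→0} P(s) = P(0) = num(0)/den(0) = 0.5/3.5 = 0.1429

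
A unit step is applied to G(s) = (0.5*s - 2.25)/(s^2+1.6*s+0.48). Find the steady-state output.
FVT: lim_{t→∞} y(t) = lim_{s→0} s*Y(s) where Y(s) = G(s)/s.
= lim_{s→0} G(s) = G(0) = num(0)/den(0) = -2.25/0.48 = -4.688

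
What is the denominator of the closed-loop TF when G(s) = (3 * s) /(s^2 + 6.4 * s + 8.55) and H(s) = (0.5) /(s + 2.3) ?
Characteristic poly = G_den * H_den + G_num * H_num = (s^3 + 8.7*s^2 + 23.27*s + 19.665) + (1.5*s) = s^3 + 8.7*s^2 + 24.77*s + 19.665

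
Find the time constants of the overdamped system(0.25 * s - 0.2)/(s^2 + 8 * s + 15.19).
Overdamped: real poles at -3.1, -4.9. τ = -1/pole → τ₁ = 0.3226, τ₂ = 0.2041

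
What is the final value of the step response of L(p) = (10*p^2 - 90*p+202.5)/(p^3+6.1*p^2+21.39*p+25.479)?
FVT: lim_{t→∞} y(t) = lim_{p→0} p*Y(p) where Y(p) = L(p)/p.
= lim_{p→0} L(p) = L(0) = num(0)/den(0) = 202.5/25.479 = 7.948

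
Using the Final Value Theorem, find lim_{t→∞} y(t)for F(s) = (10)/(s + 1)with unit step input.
FVT: lim_{t→∞} y(t) = lim_{s→0} s*Y(s) where Y(s) = F(s)/s.
= lim_{s→0} F(s) = F(0) = num(0)/den(0) = 10/1 = 10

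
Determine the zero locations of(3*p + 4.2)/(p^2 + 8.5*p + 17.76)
Set numerator = 0: 3*p + 4.2 = 0 → Zeros: -1.4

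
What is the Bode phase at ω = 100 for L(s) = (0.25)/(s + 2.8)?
Substitute s = j*100: L(j100) = 6.99452e-05 - 0.00249804j.
∠L(j100) = atan2(Im, Re) = atan2(-0.00249804, 6.99452e-05) = -88.40°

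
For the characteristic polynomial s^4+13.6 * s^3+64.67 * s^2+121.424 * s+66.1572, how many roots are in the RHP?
s^4 + 13.6*s^3 + 64.67*s^2 + 121.424*s + 66.1572 = (s + 4.7)(s + 0.9)(s + 4.6)(s + 3.4). Poles: -0.9, -3.4, -4.6, -4.7. RHP poles (Re>0): 0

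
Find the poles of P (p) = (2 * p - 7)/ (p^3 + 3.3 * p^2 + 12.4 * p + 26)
Set denominator = 0: p^3 + 3.3*p^2 + 12.4*p + 26 = (p + 2.5)(p^2 + 0.8*p + 10.4) = 0 → Poles: -0.4 + 3.2j, -0.4 - 3.2j, -2.5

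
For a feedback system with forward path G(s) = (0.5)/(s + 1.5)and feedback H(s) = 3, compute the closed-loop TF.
Closed-loop T = G/(1+GH).
Numerator: G_num * H_den = 0.5.
Denominator: G_den * H_den + G_num * H_num = (s + 1.5) + (1.5) = s + 3.
T(s) = (0.5)/(s + 3)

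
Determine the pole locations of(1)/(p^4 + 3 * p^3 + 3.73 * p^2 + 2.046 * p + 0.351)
Set denominator = 0: p^4 + 3*p^3 + 3.73*p^2 + 2.046*p + 0.351 = (p + 0.3)(p + 0.9)(p^2 + 1.8*p + 1.3) = 0 → Poles: -0.3, -0.9, -0.9 + 0.7j, -0.9 - 0.7j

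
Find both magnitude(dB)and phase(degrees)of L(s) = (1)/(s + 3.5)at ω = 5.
Substitute s = j*5: L(j5) = 0.0939597 - 0.134228j.
|L| = 20*log₁₀(sqrt(Re²+Im²)) = -15.71 dB.
∠L = atan2(Im, Re) = -55.01°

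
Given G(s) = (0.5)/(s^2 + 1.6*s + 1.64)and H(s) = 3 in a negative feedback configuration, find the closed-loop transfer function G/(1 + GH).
Closed-loop T = G/(1+GH).
Numerator: G_num * H_den = 0.5.
Denominator: G_den * H_den + G_num * H_num = (s^2 + 1.6*s + 1.64) + (1.5) = s^2 + 1.6*s + 3.14.
T(s) = (0.5)/(s^2 + 1.6*s + 3.14)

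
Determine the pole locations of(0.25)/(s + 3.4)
Set denominator = 0: s + 3.4 = 0 → Poles: -3.4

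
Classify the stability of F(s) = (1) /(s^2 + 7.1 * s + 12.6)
Denominator: s^2 + 7.1*s + 12.6 = (s + 3.5)(s + 3.6). Poles: -3.5, -3.6. Stable (all poles in LHP)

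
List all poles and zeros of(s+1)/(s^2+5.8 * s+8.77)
Set denominator = 0: s^2 + 5.8*s + 8.77 = 0 → Poles: -2.9 + 0.6j, -2.9 - 0.6j
Set numerator = 0: s + 1 = 0 → Zeros: -1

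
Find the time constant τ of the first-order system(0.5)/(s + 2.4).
First-order system: τ = -1/pole. Pole = -2.4. τ = -1/(-2.4) = 0.4167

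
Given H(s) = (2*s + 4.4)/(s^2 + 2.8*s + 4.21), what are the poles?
Set denominator = 0: s^2 + 2.8*s + 4.21 = 0 → Poles: -1.4 + 1.5j, -1.4 - 1.5j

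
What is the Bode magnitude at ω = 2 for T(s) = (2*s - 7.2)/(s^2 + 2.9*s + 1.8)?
Substitute s = j*2: T(j2) = 1.01455 + 0.856549j.
|T(j2)| = sqrt(Re² + Im²) = 1.328.
20*log₁₀(1.328) = 2.46 dB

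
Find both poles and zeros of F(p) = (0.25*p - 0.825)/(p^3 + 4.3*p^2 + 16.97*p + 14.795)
Set denominator = 0: p^3 + 4.3*p^2 + 16.97*p + 14.795 = (p + 1.1)(p^2 + 3.2*p + 13.45) = 0 → Poles: -1.1, -1.6 + 3.3j, -1.6 - 3.3j
Set numerator = 0: 0.25*p - 0.825 = 0 → Zeros: 3.3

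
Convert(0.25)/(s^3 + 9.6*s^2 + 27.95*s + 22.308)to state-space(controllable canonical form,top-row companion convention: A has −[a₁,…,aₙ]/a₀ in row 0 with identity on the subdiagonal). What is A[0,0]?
Reachable canonical form for den = s^3 + 9.6*s^2 + 27.95*s + 22.308: top row of A = -[a₁,a₂,...,aₙ]/a₀, ones on the subdiagonal, zeros elsewhere.
A = [[-9.6, -27.95, -22.308], [1, 0, 0], [0, 1, 0]].
A[0,0] = -9.6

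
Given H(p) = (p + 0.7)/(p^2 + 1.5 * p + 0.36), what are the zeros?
Set numerator = 0: p + 0.7 = 0 → Zeros: -0.7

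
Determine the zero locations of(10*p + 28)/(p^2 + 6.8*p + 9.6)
Set numerator = 0: 10*p + 28 = 0 → Zeros: -2.8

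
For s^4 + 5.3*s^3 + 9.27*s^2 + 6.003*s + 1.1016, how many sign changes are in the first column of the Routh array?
Routh array:
s^4: [1, 9.27, 1.1016]; s^3: [5.3, 6.003]; s^2: [8.13736, 1.1016]; s^1: [5.28551]; s^0: [1.1016]
First column: [1, 5.3, 8.13736, 5.28551, 1.1016]. Sign changes = 0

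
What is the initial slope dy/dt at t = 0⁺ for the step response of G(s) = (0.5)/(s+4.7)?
IVT: y'(0⁺) = lim_{s→∞} s²·Y(s) = lim_{s→∞} s·G(s).
deg(num) = 0, deg(den) = 1, relative degree = 1, so s·G(s) → (leading num)/(leading den) = 0.5/1 = 0.5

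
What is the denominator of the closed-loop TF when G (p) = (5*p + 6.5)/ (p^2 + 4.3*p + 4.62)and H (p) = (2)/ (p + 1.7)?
Characteristic poly = G_den * H_den + G_num * H_num = (p^3 + 6*p^2 + 11.93*p + 7.854) + (10*p + 13) = p^3 + 6*p^2 + 21.93*p + 20.854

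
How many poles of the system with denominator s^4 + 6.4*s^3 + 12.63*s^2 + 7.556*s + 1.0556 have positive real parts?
s^4 + 6.4*s^3 + 12.63*s^2 + 7.556*s + 1.0556 = (s + 2.9)(s + 0.2)(s + 0.7)(s + 2.6). Poles: -0.2, -0.7, -2.6, -2.9. RHP poles (Re>0): 0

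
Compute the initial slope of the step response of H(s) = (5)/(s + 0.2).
IVT: y'(0⁺) = lim_{s→∞} s²·Y(s) = lim_{s→∞} s·H(s).
deg(num) = 0, deg(den) = 1, relative degree = 1, so s·H(s) → (leading num)/(leading den) = 5/1 = 5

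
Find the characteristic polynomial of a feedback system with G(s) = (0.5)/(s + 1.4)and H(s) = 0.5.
Characteristic poly = G_den * H_den + G_num * H_num = (s + 1.4) + (0.25) = s + 1.65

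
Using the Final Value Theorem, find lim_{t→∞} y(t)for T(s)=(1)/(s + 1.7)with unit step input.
FVT: lim_{t→∞} y(t) = lim_{s→0} s*Y(s) where Y(s) = T(s)/s.
= lim_{s→0} T(s) = T(0) = num(0)/den(0) = 1/1.7 = 0.5882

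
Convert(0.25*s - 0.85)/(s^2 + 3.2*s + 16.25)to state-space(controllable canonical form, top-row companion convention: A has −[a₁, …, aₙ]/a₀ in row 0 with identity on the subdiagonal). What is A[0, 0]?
Reachable canonical form for den = s^2 + 3.2*s + 16.25: top row of A = -[a₁,a₂,...,aₙ]/a₀, ones on the subdiagonal, zeros elsewhere.
A = [[-3.2, -16.25], [1, 0]].
A[0,0] = -3.2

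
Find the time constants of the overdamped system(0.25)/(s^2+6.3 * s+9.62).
Overdamped: real poles at -2.6, -3.7. τ = -1/pole → τ₁ = 0.3846, τ₂ = 0.2703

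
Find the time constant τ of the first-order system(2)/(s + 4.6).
First-order system: τ = -1/pole. Pole = -4.6. τ = -1/(-4.6) = 0.2174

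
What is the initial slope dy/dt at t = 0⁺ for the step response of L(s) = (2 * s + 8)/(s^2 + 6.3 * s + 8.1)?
IVT: y'(0⁺) = lim_{s→∞} s²·Y(s) = lim_{s→∞} s·L(s).
deg(num) = 1, deg(den) = 2, relative degree = 1, so s·L(s) → (leading num)/(leading den) = 2/1 = 2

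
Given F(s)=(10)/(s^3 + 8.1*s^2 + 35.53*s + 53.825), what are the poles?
Set denominator = 0: s^3 + 8.1*s^2 + 35.53*s + 53.825 = (s + 2.5)(s^2 + 5.6*s + 21.53) = 0 → Poles: -2.5, -2.8 + 3.7j, -2.8 - 3.7j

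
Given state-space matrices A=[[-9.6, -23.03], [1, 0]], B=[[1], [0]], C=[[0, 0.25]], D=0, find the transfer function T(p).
T(p) = C(pI - A)⁻¹B + D.
Characteristic polynomial det(pI - A) = p^2 + 9.6*p + 23.03.
Numerator from C·adj(pI-A)·B + D·det(pI-A) = 0.25.
T(p) = (0.25)/(p^2 + 9.6*p + 23.03)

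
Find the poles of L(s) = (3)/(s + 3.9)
Set denominator = 0: s + 3.9 = 0 → Poles: -3.9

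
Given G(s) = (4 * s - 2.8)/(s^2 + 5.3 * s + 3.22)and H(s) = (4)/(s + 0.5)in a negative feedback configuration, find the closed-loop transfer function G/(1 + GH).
Closed-loop T = G/(1+GH).
Numerator: G_num * H_den = 4*s^2 - 0.8*s - 1.4.
Denominator: G_den * H_den + G_num * H_num = (s^3 + 5.8*s^2 + 5.87*s + 1.61) + (16*s - 11.2) = s^3 + 5.8*s^2 + 21.87*s - 9.59.
T(s) = (4*s^2 - 0.8*s - 1.4)/(s^3 + 5.8*s^2 + 21.87*s - 9.59)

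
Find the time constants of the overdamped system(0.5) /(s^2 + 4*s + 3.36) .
Overdamped: real poles at -1.2, -2.8. τ = -1/pole → τ₁ = 0.8333, τ₂ = 0.3571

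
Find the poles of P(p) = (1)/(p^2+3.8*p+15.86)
Set denominator = 0: p^2 + 3.8*p + 15.86 = 0 → Poles: -1.9 + 3.5j, -1.9 - 3.5j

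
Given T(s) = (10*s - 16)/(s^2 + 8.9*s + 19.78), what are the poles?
Set denominator = 0: s^2 + 8.9*s + 19.78 = (s + 4.3)(s + 4.6) = 0 → Poles: -4.3, -4.6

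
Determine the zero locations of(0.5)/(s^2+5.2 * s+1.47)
Numerator is a nonzero constant (0.5) → Zeros: none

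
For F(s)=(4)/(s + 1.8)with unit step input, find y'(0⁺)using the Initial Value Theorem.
IVT: y'(0⁺) = lim_{s→∞} s²·Y(s) = lim_{s→∞} s·F(s).
deg(num) = 0, deg(den) = 1, relative degree = 1, so s·F(s) → (leading num)/(leading den) = 4/1 = 4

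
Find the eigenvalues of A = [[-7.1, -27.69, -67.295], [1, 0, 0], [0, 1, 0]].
Eigenvalues solve det(λI - A) = 0.
Characteristic polynomial: λ^3 + 7.1*λ^2 + 27.69*λ + 67.295 = 0.
Factor: (λ + 4.3)(λ^2 + 2.8*λ + 15.65) = 0.
Roots: -1.4 + 3.7j, -1.4 - 3.7j, -4.3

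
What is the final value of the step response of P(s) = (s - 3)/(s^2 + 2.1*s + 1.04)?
FVT: lim_{t→∞} y(t) = lim_{s→0} s*Y(s) where Y(s) = P(s)/s.
= lim_{s→0} P(s) = P(0) = num(0)/den(0) = -3/1.04 = -2.885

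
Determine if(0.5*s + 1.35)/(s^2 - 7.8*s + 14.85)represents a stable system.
Denominator: s^2 - 7.8*s + 14.85 = (s - 4.5)(s - 3.3). Poles: 3.3, 4.5. All Re(p)<0: No (unstable)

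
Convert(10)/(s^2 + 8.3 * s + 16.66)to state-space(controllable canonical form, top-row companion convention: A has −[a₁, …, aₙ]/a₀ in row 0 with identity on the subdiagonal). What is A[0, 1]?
Reachable canonical form for den = s^2 + 8.3*s + 16.66: top row of A = -[a₁,a₂,...,aₙ]/a₀, ones on the subdiagonal, zeros elsewhere.
A = [[-8.3, -16.66], [1, 0]].
A[0,1] = -16.66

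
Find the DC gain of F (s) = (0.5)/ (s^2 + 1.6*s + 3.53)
DC gain = F(0) = num(0)/den(0) = 0.5/3.53 = 0.1416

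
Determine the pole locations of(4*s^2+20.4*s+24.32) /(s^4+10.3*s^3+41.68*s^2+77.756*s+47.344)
Set denominator = 0: s^4 + 10.3*s^3 + 41.68*s^2 + 77.756*s + 47.344 = (s + 1.1)(s + 4)(s^2 + 5.2*s + 10.76) = 0 → Poles: -1.1, -2.6 + 2j, -2.6 - 2j, -4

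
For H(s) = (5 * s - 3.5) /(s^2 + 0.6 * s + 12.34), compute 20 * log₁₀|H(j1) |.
Substitute s = j*1: H(j1) = -0.284517 + 0.455971j.
|H(j1)| = sqrt(Re² + Im²) = 0.5375.
20*log₁₀(0.5375) = -5.39 dB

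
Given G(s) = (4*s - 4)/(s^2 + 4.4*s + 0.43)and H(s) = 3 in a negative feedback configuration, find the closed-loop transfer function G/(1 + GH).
Closed-loop T = G/(1+GH).
Numerator: G_num * H_den = 4*s - 4.
Denominator: G_den * H_den + G_num * H_num = (s^2 + 4.4*s + 0.43) + (12*s - 12) = s^2 + 16.4*s - 11.57.
T(s) = (4*s - 4)/(s^2 + 16.4*s - 11.57)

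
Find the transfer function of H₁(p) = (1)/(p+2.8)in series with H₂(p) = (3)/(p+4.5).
Series: H = H₁ · H₂ = (n₁·n₂)/(d₁·d₂).
Num: n₁·n₂ = 3. Den: d₁·d₂ = p^2 + 7.3*p + 12.6.
H(p) = (3)/(p^2 + 7.3*p + 12.6)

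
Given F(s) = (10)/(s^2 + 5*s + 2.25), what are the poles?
Set denominator = 0: s^2 + 5*s + 2.25 = (s + 4.5)(s + 0.5) = 0 → Poles: -0.5, -4.5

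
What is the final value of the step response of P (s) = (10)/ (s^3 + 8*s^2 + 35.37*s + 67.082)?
FVT: lim_{t→∞} y(t) = lim_{s→0} s*Y(s) where Y(s) = P(s)/s.
= lim_{s→0} P(s) = P(0) = num(0)/den(0) = 10/67.082 = 0.1491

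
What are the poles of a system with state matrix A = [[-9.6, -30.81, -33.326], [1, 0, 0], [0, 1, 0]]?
Eigenvalues solve det(λI - A) = 0.
Characteristic polynomial: λ^3 + 9.6*λ^2 + 30.81*λ + 33.326 = 0.
Factor: (λ + 3.8)(λ^2 + 5.8*λ + 8.77) = 0.
Roots: -2.9 + 0.6j, -2.9 - 0.6j, -3.8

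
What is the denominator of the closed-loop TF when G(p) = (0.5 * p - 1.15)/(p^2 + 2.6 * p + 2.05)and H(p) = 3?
Characteristic poly = G_den * H_den + G_num * H_num = (p^2 + 2.6*p + 2.05) + (1.5*p - 3.45) = p^2 + 4.1*p - 1.4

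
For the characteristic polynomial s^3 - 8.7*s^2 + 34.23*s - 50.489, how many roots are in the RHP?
s^3 - 8.7*s^2 + 34.23*s - 50.489 = (s - 2.9)(s^2 - 5.8*s + 17.41). Poles: 2.9, 2.9 + 3j, 2.9 - 3j. RHP poles (Re>0): 3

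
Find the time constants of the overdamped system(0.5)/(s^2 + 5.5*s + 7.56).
Overdamped: real poles at -2.7, -2.8. τ = -1/pole → τ₁ = 0.3704, τ₂ = 0.3571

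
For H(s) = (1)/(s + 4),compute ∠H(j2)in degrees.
Substitute s = j*2: H(j2) = 0.2 - 0.1j.
∠H(j2) = atan2(Im, Re) = atan2(-0.1, 0.2) = -26.57°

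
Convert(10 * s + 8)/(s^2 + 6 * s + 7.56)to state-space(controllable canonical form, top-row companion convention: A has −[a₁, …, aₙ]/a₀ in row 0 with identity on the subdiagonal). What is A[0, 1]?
Reachable canonical form for den = s^2 + 6*s + 7.56: top row of A = -[a₁,a₂,...,aₙ]/a₀, ones on the subdiagonal, zeros elsewhere.
A = [[-6, -7.56], [1, 0]].
A[0,1] = -7.56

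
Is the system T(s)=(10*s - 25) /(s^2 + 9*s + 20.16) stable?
Denominator: s^2 + 9*s + 20.16 = (s + 4.8)(s + 4.2). Poles: -4.2, -4.8. All Re(p)<0: Yes (stable)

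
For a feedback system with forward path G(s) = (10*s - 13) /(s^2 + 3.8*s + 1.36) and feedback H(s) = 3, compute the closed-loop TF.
Closed-loop T = G/(1+GH).
Numerator: G_num * H_den = 10*s - 13.
Denominator: G_den * H_den + G_num * H_num = (s^2 + 3.8*s + 1.36) + (30*s - 39) = s^2 + 33.8*s - 37.64.
T(s) = (10*s - 13)/(s^2 + 33.8*s - 37.64)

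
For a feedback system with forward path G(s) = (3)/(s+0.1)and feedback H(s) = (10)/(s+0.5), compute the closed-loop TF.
Closed-loop T = G/(1+GH).
Numerator: G_num * H_den = 3*s + 1.5.
Denominator: G_den * H_den + G_num * H_num = (s^2 + 0.6*s + 0.05) + (30) = s^2 + 0.6*s + 30.05.
T(s) = (3*s + 1.5)/(s^2 + 0.6*s + 30.05)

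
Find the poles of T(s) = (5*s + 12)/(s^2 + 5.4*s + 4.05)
Set denominator = 0: s^2 + 5.4*s + 4.05 = (s + 4.5)(s + 0.9) = 0 → Poles: -0.9, -4.5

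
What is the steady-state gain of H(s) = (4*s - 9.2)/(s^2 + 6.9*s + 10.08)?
DC gain = H(0) = num(0)/den(0) = -9.2/10.08 = -0.9127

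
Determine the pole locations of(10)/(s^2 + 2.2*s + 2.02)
Set denominator = 0: s^2 + 2.2*s + 2.02 = 0 → Poles: -1.1 + 0.9j, -1.1 - 0.9j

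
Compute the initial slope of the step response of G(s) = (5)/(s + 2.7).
IVT: y'(0⁺) = lim_{s→∞} s²·Y(s) = lim_{s→∞} s·G(s).
deg(num) = 0, deg(den) = 1, relative degree = 1, so s·G(s) → (leading num)/(leading den) = 5/1 = 5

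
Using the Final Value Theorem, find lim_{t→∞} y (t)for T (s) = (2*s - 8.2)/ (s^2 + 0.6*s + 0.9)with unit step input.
FVT: lim_{t→∞} y(t) = lim_{s→0} s*Y(s) where Y(s) = T(s)/s.
= lim_{s→0} T(s) = T(0) = num(0)/den(0) = -8.2/0.9 = -9.111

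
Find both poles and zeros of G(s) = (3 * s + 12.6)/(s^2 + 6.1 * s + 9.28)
Set denominator = 0: s^2 + 6.1*s + 9.28 = (s + 2.9)(s + 3.2) = 0 → Poles: -2.9, -3.2
Set numerator = 0: 3*s + 12.6 = 0 → Zeros: -4.2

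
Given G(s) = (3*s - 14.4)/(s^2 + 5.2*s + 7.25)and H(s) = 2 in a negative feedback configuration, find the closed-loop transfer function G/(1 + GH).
Closed-loop T = G/(1+GH).
Numerator: G_num * H_den = 3*s - 14.4.
Denominator: G_den * H_den + G_num * H_num = (s^2 + 5.2*s + 7.25) + (6*s - 28.8) = s^2 + 11.2*s - 21.55.
T(s) = (3*s - 14.4)/(s^2 + 11.2*s - 21.55)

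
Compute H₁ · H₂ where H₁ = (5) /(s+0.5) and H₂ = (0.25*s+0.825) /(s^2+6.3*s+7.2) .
Series: H = H₁ · H₂ = (n₁·n₂)/(d₁·d₂).
Num: n₁·n₂ = 1.25*s + 4.125. Den: d₁·d₂ = s^3 + 6.8*s^2 + 10.35*s + 3.6.
H(s) = (1.25*s + 4.125)/(s^3 + 6.8*s^2 + 10.35*s + 3.6)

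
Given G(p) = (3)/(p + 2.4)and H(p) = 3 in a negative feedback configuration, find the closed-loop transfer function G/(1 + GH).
Closed-loop T = G/(1+GH).
Numerator: G_num * H_den = 3.
Denominator: G_den * H_den + G_num * H_num = (p + 2.4) + (9) = p + 11.4.
T(p) = (3)/(p + 11.4)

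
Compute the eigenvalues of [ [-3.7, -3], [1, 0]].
Eigenvalues solve det(λI - A) = 0.
Characteristic polynomial: λ^2 + 3.7*λ + 3 = 0.
Factor: (λ + 2.5)(λ + 1.2) = 0.
Roots: -1.2, -2.5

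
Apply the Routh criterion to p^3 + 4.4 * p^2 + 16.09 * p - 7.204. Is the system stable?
Routh array:
p^3: [1, 16.09]; p^2: [4.4, -7.204]; p^1: [17.7273]; p^0: [-7.204]
First column: [1, 4.4, 17.7273, -7.204]. Sign changes = 1.
No, unstable (1 RHP root(s))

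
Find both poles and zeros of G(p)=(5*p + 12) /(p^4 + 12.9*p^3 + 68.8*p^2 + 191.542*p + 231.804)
Set denominator = 0: p^4 + 12.9*p^3 + 68.8*p^2 + 191.542*p + 231.804 = (p + 4.7)(p + 3.6)(p^2 + 4.6*p + 13.7) = 0 → Poles: -2.3 + 2.9j, -2.3 - 2.9j, -3.6, -4.7
Set numerator = 0: 5*p + 12 = 0 → Zeros: -2.4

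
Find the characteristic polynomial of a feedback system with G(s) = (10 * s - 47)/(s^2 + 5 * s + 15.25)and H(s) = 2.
Characteristic poly = G_den * H_den + G_num * H_num = (s^2 + 5*s + 15.25) + (20*s - 94) = s^2 + 25*s - 78.75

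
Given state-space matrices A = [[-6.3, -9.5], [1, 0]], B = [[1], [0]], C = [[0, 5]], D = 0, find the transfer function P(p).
P(p) = C(pI - A)⁻¹B + D.
Characteristic polynomial det(pI - A) = p^2 + 6.3*p + 9.5.
Numerator from C·adj(pI-A)·B + D·det(pI-A) = 5.
P(p) = (5)/(p^2 + 6.3*p + 9.5)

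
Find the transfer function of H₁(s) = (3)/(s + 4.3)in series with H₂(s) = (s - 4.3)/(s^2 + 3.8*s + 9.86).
Series: H = H₁ · H₂ = (n₁·n₂)/(d₁·d₂).
Num: n₁·n₂ = 3*s - 12.9. Den: d₁·d₂ = s^3 + 8.1*s^2 + 26.2*s + 42.398.
H(s) = (3*s - 12.9)/(s^3 + 8.1*s^2 + 26.2*s + 42.398)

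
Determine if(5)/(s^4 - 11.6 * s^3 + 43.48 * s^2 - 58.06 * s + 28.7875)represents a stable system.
Denominator: s^4 - 11.6*s^3 + 43.48*s^2 - 58.06*s + 28.7875 = (s - 4.9)(s - 4.7)(s^2 - 2*s + 1.25). Poles: 1 + 0.5j, 1 - 0.5j, 4.7, 4.9. All Re(p)<0: No (unstable)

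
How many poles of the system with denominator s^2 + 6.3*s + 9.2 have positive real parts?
s^2 + 6.3*s + 9.2 = (s + 2.3)(s + 4). Poles: -2.3, -4. RHP poles (Re>0): 0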